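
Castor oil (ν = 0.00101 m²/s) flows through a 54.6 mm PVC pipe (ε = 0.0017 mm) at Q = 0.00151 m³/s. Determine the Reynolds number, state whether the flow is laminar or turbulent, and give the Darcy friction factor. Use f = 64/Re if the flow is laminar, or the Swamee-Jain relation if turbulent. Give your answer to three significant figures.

Re ≈ 34.9; laminar; f = 64/Re ≈ 1.84

V = 4Q/(πD²) = 0.6449 m/s
Re = VD/ν = 0.6449·0.0546/0.00101 = 34.9
Re < 2300 → laminar → f = 64/Re = 1.836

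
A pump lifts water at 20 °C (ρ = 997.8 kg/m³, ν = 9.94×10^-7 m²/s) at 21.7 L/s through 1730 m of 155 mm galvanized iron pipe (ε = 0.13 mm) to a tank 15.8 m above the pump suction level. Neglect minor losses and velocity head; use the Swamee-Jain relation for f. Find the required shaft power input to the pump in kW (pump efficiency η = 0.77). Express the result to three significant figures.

P_shaft ≈ 8.65 kW

V = 4Q/(πD²) = 1.150 m/s; Re = 1.79×10^5; ε/D = 8.39×10^-4; f = 0.02069
h_f = f(L/D)V²/2g = 15.56 m
Total head H = z + h_f = 15.8 + 15.56 = 31.36 m
P_hyd = ρgQH = 997.8·9.81·0.0217·31.36 = 6.662 kW
P_shaft = P_hyd/η = 6.662/0.77 = 8.652 kW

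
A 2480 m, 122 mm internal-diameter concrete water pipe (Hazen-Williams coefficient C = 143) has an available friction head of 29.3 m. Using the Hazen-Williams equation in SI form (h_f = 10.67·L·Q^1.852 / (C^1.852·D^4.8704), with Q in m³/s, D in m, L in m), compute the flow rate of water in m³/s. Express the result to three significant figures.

Q ≈ 0.0143 m³/s

Rearranging: Q = [h_f·C^1.852·D^4.8704 / (10.67·L)]^(1/1.852)
Q = [29.3·143^1.852·0.122^4.8704 / (10.67·2480)]^0.540 = 0.01434 m³/s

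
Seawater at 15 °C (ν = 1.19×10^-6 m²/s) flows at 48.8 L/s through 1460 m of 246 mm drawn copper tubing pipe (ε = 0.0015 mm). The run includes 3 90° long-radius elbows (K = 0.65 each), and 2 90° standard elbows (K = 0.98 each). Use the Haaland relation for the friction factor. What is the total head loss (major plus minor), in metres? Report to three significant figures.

H_L ≈ 5.11 m

V = 4Q/(πD²) = 1.027 m/s; V²/2g = 0.05373 m
Re = 2.12×10^5, ε/D = 6.10×10^-6 → f = 0.01536 (Haaland)
Major: h_f = f(L/D)·V²/2g = 0.01536·5935·0.05373 = 4.897 m
Minor: ΣK = 3.91; h_m = ΣK·V²/2g = 0.2101 m
Total H_L = 4.897 + 0.2101 = 5.108 m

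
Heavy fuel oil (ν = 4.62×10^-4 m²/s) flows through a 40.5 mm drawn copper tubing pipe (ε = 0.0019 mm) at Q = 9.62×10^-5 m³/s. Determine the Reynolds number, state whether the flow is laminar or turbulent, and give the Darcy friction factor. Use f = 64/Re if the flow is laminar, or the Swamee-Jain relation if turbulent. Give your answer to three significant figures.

Re ≈ 6.55; laminar; f = 64/Re ≈ 9.78

V = 4Q/(πD²) = 0.07467 m/s
Re = VD/ν = 0.07467·0.0405/4.62×10^-4 = 6.55
Re < 2300 → laminar → f = 64/Re = 9.777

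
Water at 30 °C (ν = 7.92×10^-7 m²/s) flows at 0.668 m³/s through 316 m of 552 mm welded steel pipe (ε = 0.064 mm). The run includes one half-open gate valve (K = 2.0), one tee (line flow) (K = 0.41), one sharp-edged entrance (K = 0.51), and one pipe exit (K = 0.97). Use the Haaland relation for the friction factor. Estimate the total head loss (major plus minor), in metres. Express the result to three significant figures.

V = 4Q/(πD²) = 2.791 m/s; V²/2g = 0.3971 m
Re = 1.95×10^6, ε/D = 1.16×10^-4 → f = 0.01303 (Haaland)
Major: h_f = f(L/D)·V²/2g = 0.01303·572.5·0.3971 = 2.961 m
Minor: ΣK = 3.89; h_m = ΣK·V²/2g = 1.545 m
Total H_L = 2.961 + 1.545 = 4.506 m

H_L ≈ 4.51 m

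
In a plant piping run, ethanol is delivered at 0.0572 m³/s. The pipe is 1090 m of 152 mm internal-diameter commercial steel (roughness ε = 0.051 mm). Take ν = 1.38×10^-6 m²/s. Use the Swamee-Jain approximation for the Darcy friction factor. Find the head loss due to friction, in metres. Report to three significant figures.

V = 4Q/(πD²) = 4·0.0572/(π·0.152²) = 3.152 m/s
Re = VD/ν = 3.152·0.152/1.38×10^-6 = 3.47×10^5 → turbulent
ε/D = 0.051/152 = 3.36×10^-4
Swamee-Jain: f = 0.01709
h_f = f(L/D)V²/(2g) = 0.01709·(1090/0.152)·3.152²/(2·9.81) = 62.08 m

h_f ≈ 62.1 m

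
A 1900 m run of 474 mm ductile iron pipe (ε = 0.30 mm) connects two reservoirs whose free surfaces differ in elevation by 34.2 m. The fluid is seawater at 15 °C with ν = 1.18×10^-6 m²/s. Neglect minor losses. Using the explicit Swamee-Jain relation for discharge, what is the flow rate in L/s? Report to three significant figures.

Swamee-Jain (Type II): Q = -0.965·√(gD⁵h_f/L)·ln[ε/(3.7D) + √(3.17ν²L/(gD³h_f))]
√(gD⁵h_f/L) = √(9.81·0.474⁵·34.2/1900) = 0.06500
ε/(3.7D) = 1.71×10^-4; √(3.17ν²L/(gD³h_f)) = 1.53×10^-5
Q = -0.965·0.06500·ln(1.864×10^-4) = 0.5387 m³/s
Check: V = 3.05 m/s, Re = 1.23×10^6, f = 0.01806, h_f = 34.4 m ≈ 34.2 m ✓

Q ≈ 539 L/s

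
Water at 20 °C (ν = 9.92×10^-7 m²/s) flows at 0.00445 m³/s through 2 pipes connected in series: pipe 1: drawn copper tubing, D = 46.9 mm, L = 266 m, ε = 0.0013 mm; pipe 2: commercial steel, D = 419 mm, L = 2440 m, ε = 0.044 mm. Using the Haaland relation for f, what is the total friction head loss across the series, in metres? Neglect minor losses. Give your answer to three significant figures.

Pipe 1: V = 2.576 m/s, Re = 1.22×10^5, ε/D = 2.77×10^-5, f = 0.01724, h_1 = f(L/D)V²/2g = 33.06 m
Pipe 2: V = 0.03227 m/s, Re = 1.36×10^4, ε/D = 1.05×10^-4, f = 0.02855, h_2 = f(L/D)V²/2g = 0.008825 m
Series → Q common, losses add: H = Σh = 33.07 m

H ≈ 33.1 m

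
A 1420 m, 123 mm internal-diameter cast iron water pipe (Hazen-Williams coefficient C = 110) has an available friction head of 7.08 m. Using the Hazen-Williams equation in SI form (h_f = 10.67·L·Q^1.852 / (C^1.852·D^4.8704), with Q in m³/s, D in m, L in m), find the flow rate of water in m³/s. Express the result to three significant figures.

Q ≈ 0.00708 m³/s

Rearranging: Q = [h_f·C^1.852·D^4.8704 / (10.67·L)]^(1/1.852)
Q = [7.08·110^1.852·0.123^4.8704 / (10.67·1420)]^0.540 = 0.007075 m³/s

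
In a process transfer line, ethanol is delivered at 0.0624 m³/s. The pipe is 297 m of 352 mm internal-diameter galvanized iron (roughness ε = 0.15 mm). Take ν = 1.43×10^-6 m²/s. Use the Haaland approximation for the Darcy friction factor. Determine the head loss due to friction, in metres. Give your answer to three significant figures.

V = 4Q/(πD²) = 4·0.0624/(π·0.352²) = 0.6412 m/s
Re = VD/ν = 0.6412·0.352/1.43×10^-6 = 1.58×10^5 → turbulent
ε/D = 0.15/352 = 4.26×10^-4
Haaland: f = 0.01868
h_f = f(L/D)V²/(2g) = 0.01868·(297/0.352)·0.6412²/(2·9.81) = 0.3303 m

h_f ≈ 0.330 m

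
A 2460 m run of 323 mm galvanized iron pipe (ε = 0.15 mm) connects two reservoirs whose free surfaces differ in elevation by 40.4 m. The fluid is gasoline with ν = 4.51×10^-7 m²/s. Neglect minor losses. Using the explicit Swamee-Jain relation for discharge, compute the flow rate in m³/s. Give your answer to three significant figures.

Q ≈ 0.204 m³/s

Swamee-Jain (Type II): Q = -0.965·√(gD⁵h_f/L)·ln[ε/(3.7D) + √(3.17ν²L/(gD³h_f))]
√(gD⁵h_f/L) = √(9.81·0.323⁵·40.4/2460) = 0.02380
ε/(3.7D) = 1.26×10^-4; √(3.17ν²L/(gD³h_f)) = 1.09×10^-5
Q = -0.965·0.02380·ln(1.364×10^-4) = 0.2044 m³/s
Check: V = 2.49 m/s, Re = 1.79×10^6, f = 0.01681, h_f = 40.6 m ≈ 40.4 m ✓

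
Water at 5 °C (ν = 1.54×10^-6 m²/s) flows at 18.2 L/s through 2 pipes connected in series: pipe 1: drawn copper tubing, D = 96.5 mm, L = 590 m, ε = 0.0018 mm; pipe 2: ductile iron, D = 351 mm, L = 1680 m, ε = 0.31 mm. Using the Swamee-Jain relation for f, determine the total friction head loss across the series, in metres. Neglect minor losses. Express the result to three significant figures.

Pipe 1: V = 2.488 m/s, Re = 1.56×10^5, ε/D = 1.87×10^-5, f = 0.01646, h_1 = f(L/D)V²/2g = 31.76 m
Pipe 2: V = 0.1881 m/s, Re = 4.29×10^4, ε/D = 8.83×10^-4, f = 0.02438, h_2 = f(L/D)V²/2g = 0.2104 m
Series → Q common, losses add: H = Σh = 31.97 m

H ≈ 32.0 m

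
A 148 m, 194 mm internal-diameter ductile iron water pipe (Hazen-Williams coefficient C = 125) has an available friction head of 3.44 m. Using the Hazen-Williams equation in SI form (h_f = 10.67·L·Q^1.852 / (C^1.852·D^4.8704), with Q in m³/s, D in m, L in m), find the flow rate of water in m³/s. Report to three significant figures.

Rearranging: Q = [h_f·C^1.852·D^4.8704 / (10.67·L)]^(1/1.852)
Q = [3.44·125^1.852·0.194^4.8704 / (10.67·148)]^0.540 = 0.06119 m³/s

Q ≈ 0.0612 m³/s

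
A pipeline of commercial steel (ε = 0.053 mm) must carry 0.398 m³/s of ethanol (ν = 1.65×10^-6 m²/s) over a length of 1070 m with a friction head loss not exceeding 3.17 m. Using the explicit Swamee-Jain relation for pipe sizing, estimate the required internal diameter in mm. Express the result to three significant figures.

Swamee-Jain (Type III): D = 0.66·[ε^1.25·(LQ²/(gh_f))^4.75 + ν·Q^9.4·(L/(gh_f))^5.2]^0.04
LQ²/(gh_f) = 5.450; L/(gh_f) = 34.41
Term 1 = ε^1.25·(…)^4.75 = 0.0142; Term 2 = ν·Q^9.4·(…)^5.2 = 0.0280
D = 0.66·(0.0142 + 0.0280)^0.04 = 0.5815 m = 582 mm
Check: V = 1.50 m/s, Re = 5.28×10^5, f = 0.01427, h_f = 3.01 m ≈ 3.17 m ✓

D ≈ 582 mm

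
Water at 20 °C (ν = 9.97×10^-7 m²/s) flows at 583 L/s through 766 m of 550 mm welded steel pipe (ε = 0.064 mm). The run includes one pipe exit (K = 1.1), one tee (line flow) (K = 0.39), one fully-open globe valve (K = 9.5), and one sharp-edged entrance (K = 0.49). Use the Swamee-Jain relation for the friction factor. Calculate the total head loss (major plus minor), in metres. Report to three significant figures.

V = 4Q/(πD²) = 2.454 m/s; V²/2g = 0.3069 m
Re = 1.35×10^6, ε/D = 1.16×10^-4 → f = 0.01345 (Swamee-Jain)
Major: h_f = f(L/D)·V²/2g = 0.01345·1393·0.3069 = 5.749 m
Minor: ΣK = 11.5; h_m = ΣK·V²/2g = 3.523 m
Total H_L = 5.749 + 3.523 = 9.273 m

H_L ≈ 9.27 m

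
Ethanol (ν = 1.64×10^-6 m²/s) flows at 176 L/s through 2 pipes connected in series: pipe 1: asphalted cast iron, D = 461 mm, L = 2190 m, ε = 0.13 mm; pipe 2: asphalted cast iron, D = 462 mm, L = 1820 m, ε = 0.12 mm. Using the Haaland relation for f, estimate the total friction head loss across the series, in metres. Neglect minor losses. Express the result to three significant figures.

H ≈ 8.15 m

Pipe 1: V = 1.054 m/s, Re = 2.96×10^5, ε/D = 2.82×10^-4, f = 0.01669, h_1 = f(L/D)V²/2g = 4.494 m
Pipe 2: V = 1.050 m/s, Re = 2.96×10^5, ε/D = 2.60×10^-4, f = 0.01654, h_2 = f(L/D)V²/2g = 3.660 m
Series → Q common, losses add: H = Σh = 8.154 m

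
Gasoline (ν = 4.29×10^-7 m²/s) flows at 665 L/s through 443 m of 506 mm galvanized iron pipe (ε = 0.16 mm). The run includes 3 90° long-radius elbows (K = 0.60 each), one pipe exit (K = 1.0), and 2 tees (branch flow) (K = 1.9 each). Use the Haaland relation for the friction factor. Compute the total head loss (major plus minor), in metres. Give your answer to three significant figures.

V = 4Q/(πD²) = 3.307 m/s; V²/2g = 0.5574 m
Re = 3.90×10^6, ε/D = 3.16×10^-4 → f = 0.01530 (Haaland)
Major: h_f = f(L/D)·V²/2g = 0.01530·875.5·0.5574 = 7.467 m
Minor: ΣK = 6.60; h_m = ΣK·V²/2g = 3.679 m
Total H_L = 7.467 + 3.679 = 11.15 m

H_L ≈ 11.1 m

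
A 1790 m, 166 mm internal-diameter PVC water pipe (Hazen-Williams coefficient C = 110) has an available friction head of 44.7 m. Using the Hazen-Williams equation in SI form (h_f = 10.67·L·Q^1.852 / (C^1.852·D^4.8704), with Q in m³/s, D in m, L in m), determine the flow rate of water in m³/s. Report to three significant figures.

Rearranging: Q = [h_f·C^1.852·D^4.8704 / (10.67·L)]^(1/1.852)
Q = [44.7·110^1.852·0.166^4.8704 / (10.67·1790)]^0.540 = 0.03715 m³/s

Q ≈ 0.0372 m³/s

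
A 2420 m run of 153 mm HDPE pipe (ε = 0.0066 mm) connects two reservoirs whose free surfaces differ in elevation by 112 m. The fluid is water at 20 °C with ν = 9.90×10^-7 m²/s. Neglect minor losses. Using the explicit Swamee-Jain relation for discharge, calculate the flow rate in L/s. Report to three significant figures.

Swamee-Jain (Type II): Q = -0.965·√(gD⁵h_f/L)·ln[ε/(3.7D) + √(3.17ν²L/(gD³h_f))]
√(gD⁵h_f/L) = √(9.81·0.153⁵·112/2420) = 0.006170
ε/(3.7D) = 1.17×10^-5; √(3.17ν²L/(gD³h_f)) = 4.37×10^-5
Q = -0.965·0.006170·ln(5.537×10^-5) = 0.05836 m³/s
Check: V = 3.17 m/s, Re = 4.91×10^5, f = 0.01378, h_f = 112 m ≈ 112 m ✓

Q ≈ 58.4 L/s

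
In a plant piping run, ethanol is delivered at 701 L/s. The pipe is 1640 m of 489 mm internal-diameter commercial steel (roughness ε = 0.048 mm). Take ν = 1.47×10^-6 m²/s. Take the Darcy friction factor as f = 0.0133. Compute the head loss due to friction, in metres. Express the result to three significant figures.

V = 4Q/(πD²) = 4·0.701/(π·0.489²) = 3.733 m/s
h_f = f(L/D)V²/(2g) = 0.01330·(1640/0.489)·3.733²/(2·9.81) = 31.67 m

h_f ≈ 31.7 m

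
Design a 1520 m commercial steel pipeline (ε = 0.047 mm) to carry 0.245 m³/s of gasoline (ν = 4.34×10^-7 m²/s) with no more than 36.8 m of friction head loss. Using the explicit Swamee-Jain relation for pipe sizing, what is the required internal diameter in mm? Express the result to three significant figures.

D ≈ 312 mm

Swamee-Jain (Type III): D = 0.66·[ε^1.25·(LQ²/(gh_f))^4.75 + ν·Q^9.4·(L/(gh_f))^5.2]^0.04
LQ²/(gh_f) = 0.2527; L/(gh_f) = 4.210
Term 1 = ε^1.25·(…)^4.75 = 5.66×10^-9; Term 2 = ν·Q^9.4·(…)^5.2 = 1.39×10^-9
D = 0.66·(5.66×10^-9 + 1.39×10^-9)^0.04 = 0.3115 m = 312 mm
Check: V = 3.21 m/s, Re = 2.31×10^6, f = 0.01360, h_f = 35.0 m ≈ 36.8 m ✓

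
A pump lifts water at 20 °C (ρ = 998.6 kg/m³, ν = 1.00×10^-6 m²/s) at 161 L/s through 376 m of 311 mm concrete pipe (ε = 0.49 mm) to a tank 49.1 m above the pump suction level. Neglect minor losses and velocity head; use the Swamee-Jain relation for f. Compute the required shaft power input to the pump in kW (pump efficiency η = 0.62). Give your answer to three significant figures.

V = 4Q/(πD²) = 2.119 m/s; Re = 6.59×10^5; ε/D = 0.00158; f = 0.02244
h_f = f(L/D)V²/2g = 6.210 m
Total head H = z + h_f = 49.1 + 6.210 = 55.31 m
P_hyd = ρgQH = 998.6·9.81·0.161·55.31 = 87.23 kW
P_shaft = P_hyd/η = 87.23/0.62 = 140.7 kW

P_shaft ≈ 141 kW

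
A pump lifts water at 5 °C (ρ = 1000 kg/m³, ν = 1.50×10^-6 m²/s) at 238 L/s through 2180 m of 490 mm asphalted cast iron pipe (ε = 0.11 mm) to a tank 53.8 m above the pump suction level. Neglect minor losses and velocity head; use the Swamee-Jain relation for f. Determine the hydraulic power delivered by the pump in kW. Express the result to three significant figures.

V = 4Q/(πD²) = 1.262 m/s; Re = 4.12×10^5; ε/D = 2.24×10^-4; f = 0.01600
h_f = f(L/D)V²/2g = 5.778 m
Total head H = z + h_f = 53.8 + 5.778 = 59.58 m
P_hyd = ρgQH = 1000·9.81·0.238·59.58 = 139.1 kW

P_hyd ≈ 139 kW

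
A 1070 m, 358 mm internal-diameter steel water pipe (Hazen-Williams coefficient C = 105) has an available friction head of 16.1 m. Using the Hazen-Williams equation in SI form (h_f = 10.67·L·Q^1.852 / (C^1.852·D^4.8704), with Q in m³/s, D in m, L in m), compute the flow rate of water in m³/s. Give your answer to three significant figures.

Q ≈ 0.204 m³/s

Rearranging: Q = [h_f·C^1.852·D^4.8704 / (10.67·L)]^(1/1.852)
Q = [16.1·105^1.852·0.358^4.8704 / (10.67·1070)]^0.540 = 0.2036 m³/s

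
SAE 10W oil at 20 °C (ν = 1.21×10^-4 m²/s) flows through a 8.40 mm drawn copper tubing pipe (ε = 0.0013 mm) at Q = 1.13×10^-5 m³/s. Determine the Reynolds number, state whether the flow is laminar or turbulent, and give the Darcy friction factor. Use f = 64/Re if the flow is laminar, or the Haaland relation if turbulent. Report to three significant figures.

Re ≈ 14.2; laminar; f = 64/Re ≈ 4.52

V = 4Q/(πD²) = 0.2039 m/s
Re = VD/ν = 0.2039·0.00840/1.21×10^-4 = 14.2
Re < 2300 → laminar → f = 64/Re = 4.521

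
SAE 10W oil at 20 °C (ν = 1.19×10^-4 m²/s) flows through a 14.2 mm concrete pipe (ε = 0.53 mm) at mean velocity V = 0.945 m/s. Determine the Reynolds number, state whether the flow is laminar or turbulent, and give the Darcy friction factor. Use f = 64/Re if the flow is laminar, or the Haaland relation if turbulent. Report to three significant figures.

Re = VD/ν = 0.9450·0.0142/1.19×10^-4 = 113
Re < 2300 → laminar → f = 64/Re = 0.5676

Re ≈ 113; laminar; f = 64/Re ≈ 0.568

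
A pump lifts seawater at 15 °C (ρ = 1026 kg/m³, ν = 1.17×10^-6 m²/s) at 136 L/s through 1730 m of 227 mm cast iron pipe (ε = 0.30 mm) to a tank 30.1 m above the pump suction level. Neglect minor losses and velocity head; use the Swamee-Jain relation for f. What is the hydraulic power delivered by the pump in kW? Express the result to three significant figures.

V = 4Q/(πD²) = 3.360 m/s; Re = 6.52×10^5; ε/D = 0.00132; f = 0.02152
h_f = f(L/D)V²/2g = 94.41 m
Total head H = z + h_f = 30.1 + 94.41 = 124.5 m
P_hyd = ρgQH = 1026·9.81·0.136·124.5 = 170.4 kW

P_hyd ≈ 170 kW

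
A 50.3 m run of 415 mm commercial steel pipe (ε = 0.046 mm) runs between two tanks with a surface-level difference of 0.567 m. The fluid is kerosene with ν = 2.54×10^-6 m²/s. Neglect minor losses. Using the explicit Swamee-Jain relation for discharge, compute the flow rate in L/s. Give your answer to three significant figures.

Swamee-Jain (Type II): Q = -0.965·√(gD⁵h_f/L)·ln[ε/(3.7D) + √(3.17ν²L/(gD³h_f))]
√(gD⁵h_f/L) = √(9.81·0.415⁵·0.567/50.3) = 0.03689
ε/(3.7D) = 3.00×10^-5; √(3.17ν²L/(gD³h_f)) = 5.09×10^-5
Q = -0.965·0.03689·ln(8.083×10^-5) = 0.3355 m³/s
Check: V = 2.48 m/s, Re = 4.05×10^5, f = 0.01495, h_f = 0.568 m ≈ 0.567 m ✓

Q ≈ 335 L/s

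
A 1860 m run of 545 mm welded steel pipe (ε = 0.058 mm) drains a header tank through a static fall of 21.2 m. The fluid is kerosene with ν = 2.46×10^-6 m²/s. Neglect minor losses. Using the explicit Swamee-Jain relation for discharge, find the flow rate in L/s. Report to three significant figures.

Q ≈ 686 L/s

Swamee-Jain (Type II): Q = -0.965·√(gD⁵h_f/L)·ln[ε/(3.7D) + √(3.17ν²L/(gD³h_f))]
√(gD⁵h_f/L) = √(9.81·0.545⁵·21.2/1860) = 0.07332
ε/(3.7D) = 2.88×10^-5; √(3.17ν²L/(gD³h_f)) = 3.26×10^-5
Q = -0.965·0.07332·ln(6.132×10^-5) = 0.6863 m³/s
Check: V = 2.94 m/s, Re = 6.52×10^5, f = 0.01414, h_f = 21.3 m ≈ 21.2 m ✓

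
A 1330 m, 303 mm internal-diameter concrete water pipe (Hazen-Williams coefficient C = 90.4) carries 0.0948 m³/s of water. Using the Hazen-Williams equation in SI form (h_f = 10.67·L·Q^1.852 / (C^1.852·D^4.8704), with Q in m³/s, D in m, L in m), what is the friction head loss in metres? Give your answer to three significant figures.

h_f ≈ 14.4 m

h_f = 10.67·1330·0.0948^1.852 / (90.4^1.852·0.303^4.8704) = 14.45 m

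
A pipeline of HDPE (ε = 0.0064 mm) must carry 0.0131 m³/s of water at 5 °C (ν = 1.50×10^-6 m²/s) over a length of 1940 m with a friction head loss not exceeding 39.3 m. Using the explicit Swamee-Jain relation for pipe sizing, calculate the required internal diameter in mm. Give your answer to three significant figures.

D ≈ 106 mm

Swamee-Jain (Type III): D = 0.66·[ε^1.25·(LQ²/(gh_f))^4.75 + ν·Q^9.4·(L/(gh_f))^5.2]^0.04
LQ²/(gh_f) = 8.635×10^-4; L/(gh_f) = 5.032
Term 1 = ε^1.25·(…)^4.75 = 9.02×10^-22; Term 2 = ν·Q^9.4·(…)^5.2 = 1.34×10^-20
D = 0.66·(9.02×10^-22 + 1.34×10^-20)^0.04 = 0.1061 m = 106 mm
Check: V = 1.48 m/s, Re = 1.05×10^5, f = 0.01806, h_f = 36.9 m ≈ 39.3 m ✓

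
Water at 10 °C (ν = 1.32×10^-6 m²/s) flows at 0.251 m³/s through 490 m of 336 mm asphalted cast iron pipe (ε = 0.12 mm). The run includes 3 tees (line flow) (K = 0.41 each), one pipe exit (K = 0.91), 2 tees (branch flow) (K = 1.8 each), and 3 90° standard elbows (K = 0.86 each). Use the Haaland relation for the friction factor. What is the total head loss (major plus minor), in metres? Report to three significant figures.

H_L ≈ 13.1 m

V = 4Q/(πD²) = 2.831 m/s; V²/2g = 0.4084 m
Re = 7.21×10^5, ε/D = 3.57×10^-4 → f = 0.01630 (Haaland)
Major: h_f = f(L/D)·V²/2g = 0.01630·1458·0.4084 = 9.707 m
Minor: ΣK = 8.32; h_m = ΣK·V²/2g = 3.398 m
Total H_L = 9.707 + 3.398 = 13.11 m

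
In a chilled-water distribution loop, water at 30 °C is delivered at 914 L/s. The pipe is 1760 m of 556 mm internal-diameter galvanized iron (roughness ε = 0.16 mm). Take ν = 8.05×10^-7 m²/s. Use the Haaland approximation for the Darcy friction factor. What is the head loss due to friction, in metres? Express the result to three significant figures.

h_f ≈ 34.5 m

V = 4Q/(πD²) = 4·0.914/(π·0.556²) = 3.764 m/s
Re = VD/ν = 3.764·0.556/8.05×10^-7 = 2.60×10^6 → turbulent
ε/D = 0.16/556 = 2.88×10^-4
Haaland: f = 0.01510
h_f = f(L/D)V²/(2g) = 0.01510·(1760/0.556)·3.764²/(2·9.81) = 34.52 m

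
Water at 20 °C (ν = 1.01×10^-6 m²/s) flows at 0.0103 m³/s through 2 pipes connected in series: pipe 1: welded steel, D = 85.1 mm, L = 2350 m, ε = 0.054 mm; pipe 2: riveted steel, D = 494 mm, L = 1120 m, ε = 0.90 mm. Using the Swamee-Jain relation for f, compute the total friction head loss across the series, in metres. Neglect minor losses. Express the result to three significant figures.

Pipe 1: V = 1.811 m/s, Re = 1.53×10^5, ε/D = 6.35×10^-4, f = 0.02007, h_1 = f(L/D)V²/2g = 92.64 m
Pipe 2: V = 0.05374 m/s, Re = 2.63×10^4, ε/D = 0.00182, f = 0.02853, h_2 = f(L/D)V²/2g = 0.009522 m
Series → Q common, losses add: H = Σh = 92.65 m

H ≈ 92.6 m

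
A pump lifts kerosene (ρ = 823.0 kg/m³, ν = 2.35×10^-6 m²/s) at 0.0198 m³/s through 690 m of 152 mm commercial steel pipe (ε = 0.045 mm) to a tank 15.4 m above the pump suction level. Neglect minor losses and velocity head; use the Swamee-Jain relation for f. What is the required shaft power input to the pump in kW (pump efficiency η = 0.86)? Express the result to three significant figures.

P_shaft ≈ 3.92 kW

V = 4Q/(πD²) = 1.091 m/s; Re = 7.06×10^4; ε/D = 2.96×10^-4; f = 0.02060
h_f = f(L/D)V²/2g = 5.675 m
Total head H = z + h_f = 15.4 + 5.675 = 21.07 m
P_hyd = ρgQH = 823.0·9.81·0.0198·21.07 = 3.369 kW
P_shaft = P_hyd/η = 3.369/0.86 = 3.917 kW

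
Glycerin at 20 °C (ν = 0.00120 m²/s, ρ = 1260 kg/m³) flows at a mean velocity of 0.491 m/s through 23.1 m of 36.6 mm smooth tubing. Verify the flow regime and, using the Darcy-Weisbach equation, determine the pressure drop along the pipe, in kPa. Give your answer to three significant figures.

Re = VD/ν = 0.491·0.03660/0.00120 = 15.0 → laminar (Re < 2300)
f = 64/Re = 4.274
h_f = f(L/D)V²/(2g) = 4.274·(23.1/0.03660)·0.491²/(2·9.81) = 33.14 m
Δp = ρg·h_f = 1260·9.81·33.14 = 409.7 kPa

Δp ≈ 410 kPa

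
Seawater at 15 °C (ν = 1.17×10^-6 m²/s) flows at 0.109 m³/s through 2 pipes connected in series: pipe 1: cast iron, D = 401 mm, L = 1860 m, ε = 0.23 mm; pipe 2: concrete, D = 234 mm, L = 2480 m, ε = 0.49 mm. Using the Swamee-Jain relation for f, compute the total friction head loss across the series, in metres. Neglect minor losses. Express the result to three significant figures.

Pipe 1: V = 0.8631 m/s, Re = 2.96×10^5, ε/D = 5.74×10^-4, f = 0.01876, h_1 = f(L/D)V²/2g = 3.303 m
Pipe 2: V = 2.535 m/s, Re = 5.07×10^5, ε/D = 0.00209, f = 0.02417, h_2 = f(L/D)V²/2g = 83.88 m
Series → Q common, losses add: H = Σh = 87.18 m

H ≈ 87.2 m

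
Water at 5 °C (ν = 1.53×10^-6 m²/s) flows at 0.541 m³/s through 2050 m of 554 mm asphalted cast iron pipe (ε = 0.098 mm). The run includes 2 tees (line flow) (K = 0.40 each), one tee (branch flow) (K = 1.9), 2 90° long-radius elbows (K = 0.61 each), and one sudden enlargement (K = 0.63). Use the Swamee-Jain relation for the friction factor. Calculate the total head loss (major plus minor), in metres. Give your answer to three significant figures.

H_L ≈ 15.1 m

V = 4Q/(πD²) = 2.244 m/s; V²/2g = 0.2567 m
Re = 8.13×10^5, ε/D = 1.77×10^-4 → f = 0.01471 (Swamee-Jain)
Major: h_f = f(L/D)·V²/2g = 0.01471·3700·0.2567 = 13.97 m
Minor: ΣK = 4.55; h_m = ΣK·V²/2g = 1.168 m
Total H_L = 13.97 + 1.168 = 15.14 m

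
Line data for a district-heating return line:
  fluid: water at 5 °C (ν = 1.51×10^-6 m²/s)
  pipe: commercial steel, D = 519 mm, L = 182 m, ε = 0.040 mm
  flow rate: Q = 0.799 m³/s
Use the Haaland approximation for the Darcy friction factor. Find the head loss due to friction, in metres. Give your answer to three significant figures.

V = 4Q/(πD²) = 4·0.799/(π·0.519²) = 3.777 m/s
Re = VD/ν = 3.777·0.519/1.51×10^-6 = 1.30×10^6 → turbulent
ε/D = 0.040/519 = 7.71×10^-5
Haaland: f = 0.01269
h_f = f(L/D)V²/(2g) = 0.01269·(182/0.519)·3.777²/(2·9.81) = 3.234 m

h_f ≈ 3.23 m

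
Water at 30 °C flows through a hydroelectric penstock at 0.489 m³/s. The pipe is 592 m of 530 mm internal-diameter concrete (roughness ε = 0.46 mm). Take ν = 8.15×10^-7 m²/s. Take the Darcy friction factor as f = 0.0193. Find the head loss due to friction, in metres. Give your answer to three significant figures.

V = 4Q/(πD²) = 4·0.489/(π·0.530²) = 2.216 m/s
h_f = f(L/D)V²/(2g) = 0.01930·(592/0.530)·2.216²/(2·9.81) = 5.398 m

h_f ≈ 5.40 m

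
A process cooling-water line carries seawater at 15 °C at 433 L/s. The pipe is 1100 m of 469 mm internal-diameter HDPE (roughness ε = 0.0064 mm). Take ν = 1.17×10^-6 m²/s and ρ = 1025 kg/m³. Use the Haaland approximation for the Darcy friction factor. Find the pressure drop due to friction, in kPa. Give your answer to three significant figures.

V = 4Q/(πD²) = 4·0.433/(π·0.469²) = 2.506 m/s
Re = VD/ν = 2.506·0.469/1.17×10^-6 = 1.00×10^6 → turbulent
ε/D = 0.0064/469 = 1.36×10^-5
Haaland: f = 0.01183
h_f = f(L/D)V²/(2g) = 0.01183·(1100/0.469)·2.506²/(2·9.81) = 8.884 m
Δp = ρg·h_f = 1025·9.81·8.884 = 89.33 kPa

Δp ≈ 89.3 kPa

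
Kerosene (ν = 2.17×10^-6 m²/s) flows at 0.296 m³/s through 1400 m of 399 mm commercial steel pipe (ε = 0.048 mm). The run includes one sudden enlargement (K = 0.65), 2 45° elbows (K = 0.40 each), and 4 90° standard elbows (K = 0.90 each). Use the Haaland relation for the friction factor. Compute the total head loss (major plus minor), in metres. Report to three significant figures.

H_L ≈ 16.2 m

V = 4Q/(πD²) = 2.367 m/s; V²/2g = 0.2856 m
Re = 4.35×10^5, ε/D = 1.20×10^-4 → f = 0.01471 (Haaland)
Major: h_f = f(L/D)·V²/2g = 0.01471·3509·0.2856 = 14.74 m
Minor: ΣK = 5.05; h_m = ΣK·V²/2g = 1.442 m
Total H_L = 14.74 + 1.442 = 16.19 m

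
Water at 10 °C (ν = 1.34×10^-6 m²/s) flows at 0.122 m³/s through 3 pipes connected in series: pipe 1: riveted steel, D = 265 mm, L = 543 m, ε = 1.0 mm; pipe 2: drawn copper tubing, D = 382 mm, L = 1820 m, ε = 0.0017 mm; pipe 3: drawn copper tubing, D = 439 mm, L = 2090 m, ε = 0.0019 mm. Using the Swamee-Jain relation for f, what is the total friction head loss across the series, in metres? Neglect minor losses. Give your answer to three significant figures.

H ≈ 20.8 m

Pipe 1: V = 2.212 m/s, Re = 4.37×10^5, ε/D = 0.00377, f = 0.02831, h_1 = f(L/D)V²/2g = 14.47 m
Pipe 2: V = 1.064 m/s, Re = 3.03×10^5, ε/D = 4.45×10^-6, f = 0.01440, h_2 = f(L/D)V²/2g = 3.961 m
Pipe 3: V = 0.8060 m/s, Re = 2.64×10^5, ε/D = 4.33×10^-6, f = 0.01477, h_3 = f(L/D)V²/2g = 2.329 m
Series → Q common, losses add: H = Σh = 20.76 m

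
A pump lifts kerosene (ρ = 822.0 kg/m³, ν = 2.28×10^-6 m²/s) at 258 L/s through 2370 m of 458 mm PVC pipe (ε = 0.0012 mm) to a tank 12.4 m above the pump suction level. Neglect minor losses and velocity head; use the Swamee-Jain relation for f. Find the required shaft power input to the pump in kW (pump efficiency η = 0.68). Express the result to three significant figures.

V = 4Q/(πD²) = 1.566 m/s; Re = 3.15×10^5; ε/D = 2.62×10^-6; f = 0.01428
h_f = f(L/D)V²/2g = 9.236 m
Total head H = z + h_f = 12.4 + 9.236 = 21.64 m
P_hyd = ρgQH = 822.0·9.81·0.258·21.64 = 45.01 kW
P_shaft = P_hyd/η = 45.01/0.68 = 66.19 kW

P_shaft ≈ 66.2 kW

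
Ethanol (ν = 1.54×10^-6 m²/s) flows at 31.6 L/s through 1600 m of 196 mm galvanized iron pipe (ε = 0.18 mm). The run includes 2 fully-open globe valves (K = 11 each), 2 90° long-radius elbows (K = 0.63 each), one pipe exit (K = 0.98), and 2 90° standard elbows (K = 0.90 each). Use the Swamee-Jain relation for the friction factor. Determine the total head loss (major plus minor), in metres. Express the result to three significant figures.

H_L ≈ 11.3 m

V = 4Q/(πD²) = 1.047 m/s; V²/2g = 0.05591 m
Re = 1.33×10^5, ε/D = 9.18×10^-4 → f = 0.02149 (Swamee-Jain)
Major: h_f = f(L/D)·V²/2g = 0.02149·8163·0.05591 = 9.808 m
Minor: ΣK = 26.0; h_m = ΣK·V²/2g = 1.456 m
Total H_L = 9.808 + 1.456 = 11.26 m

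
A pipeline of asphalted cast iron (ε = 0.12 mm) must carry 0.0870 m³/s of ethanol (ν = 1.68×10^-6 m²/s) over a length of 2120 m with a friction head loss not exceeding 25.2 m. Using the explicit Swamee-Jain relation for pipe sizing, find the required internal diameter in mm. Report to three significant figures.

D ≈ 254 mm

Swamee-Jain (Type III): D = 0.66·[ε^1.25·(LQ²/(gh_f))^4.75 + ν·Q^9.4·(L/(gh_f))^5.2]^0.04
LQ²/(gh_f) = 0.06491; L/(gh_f) = 8.576
Term 1 = ε^1.25·(…)^4.75 = 2.87×10^-11; Term 2 = ν·Q^9.4·(…)^5.2 = 1.29×10^-11
D = 0.66·(2.87×10^-11 + 1.29×10^-11)^0.04 = 0.2537 m = 254 mm
Check: V = 1.72 m/s, Re = 2.60×10^5, f = 0.01837, h_f = 23.2 m ≈ 25.2 m ✓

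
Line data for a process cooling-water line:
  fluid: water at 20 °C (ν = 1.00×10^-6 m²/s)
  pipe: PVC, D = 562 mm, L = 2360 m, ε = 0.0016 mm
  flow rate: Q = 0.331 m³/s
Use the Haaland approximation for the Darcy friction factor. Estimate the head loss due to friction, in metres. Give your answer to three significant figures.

h_f ≈ 4.65 m

V = 4Q/(πD²) = 4·0.331/(π·0.562²) = 1.334 m/s
Re = VD/ν = 1.334·0.562/1.00×10^-6 = 7.50×10^5 → turbulent
ε/D = 0.0016/562 = 2.85×10^-6
Haaland: f = 0.01221
h_f = f(L/D)V²/(2g) = 0.01221·(2360/0.562)·1.334²/(2·9.81) = 4.651 m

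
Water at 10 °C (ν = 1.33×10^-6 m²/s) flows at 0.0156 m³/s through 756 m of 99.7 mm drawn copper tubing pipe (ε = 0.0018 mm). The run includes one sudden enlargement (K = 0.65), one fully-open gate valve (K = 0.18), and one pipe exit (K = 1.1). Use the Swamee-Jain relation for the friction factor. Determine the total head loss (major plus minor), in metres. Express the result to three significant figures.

H_L ≈ 26.0 m

V = 4Q/(πD²) = 1.998 m/s; V²/2g = 0.2035 m
Re = 1.50×10^5, ε/D = 1.81×10^-5 → f = 0.01658 (Swamee-Jain)
Major: h_f = f(L/D)·V²/2g = 0.01658·7583·0.2035 = 25.59 m
Minor: ΣK = 1.93; h_m = ΣK·V²/2g = 0.3928 m
Total H_L = 25.59 + 0.3928 = 25.99 m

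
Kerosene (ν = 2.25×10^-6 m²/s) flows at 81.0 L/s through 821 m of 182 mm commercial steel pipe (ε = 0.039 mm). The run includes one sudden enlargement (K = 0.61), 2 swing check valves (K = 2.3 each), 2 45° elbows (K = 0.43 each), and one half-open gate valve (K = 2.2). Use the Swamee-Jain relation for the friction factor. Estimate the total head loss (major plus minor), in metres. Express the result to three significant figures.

V = 4Q/(πD²) = 3.114 m/s; V²/2g = 0.4941 m
Re = 2.52×10^5, ε/D = 2.14×10^-4 → f = 0.01675 (Swamee-Jain)
Major: h_f = f(L/D)·V²/2g = 0.01675·4511·0.4941 = 37.33 m
Minor: ΣK = 8.27; h_m = ΣK·V²/2g = 4.086 m
Total H_L = 37.33 + 4.086 = 41.42 m

H_L ≈ 41.4 m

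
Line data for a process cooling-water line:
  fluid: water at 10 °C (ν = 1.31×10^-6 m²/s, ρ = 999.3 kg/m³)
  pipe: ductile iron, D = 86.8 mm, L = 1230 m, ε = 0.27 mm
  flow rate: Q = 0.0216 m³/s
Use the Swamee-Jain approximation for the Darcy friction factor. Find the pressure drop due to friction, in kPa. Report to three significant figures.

Δp ≈ 2560 kPa

V = 4Q/(πD²) = 4·0.0216/(π·0.0868²) = 3.650 m/s
Re = VD/ν = 3.650·0.0868/1.31×10^-6 = 2.42×10^5 → turbulent
ε/D = 0.27/86.8 = 0.00311
Swamee-Jain: f = 0.02714
h_f = f(L/D)V²/(2g) = 0.02714·(1230/0.0868)·3.650²/(2·9.81) = 261.2 m
Δp = ρg·h_f = 999.3·9.81·261.2 = 2561 kPa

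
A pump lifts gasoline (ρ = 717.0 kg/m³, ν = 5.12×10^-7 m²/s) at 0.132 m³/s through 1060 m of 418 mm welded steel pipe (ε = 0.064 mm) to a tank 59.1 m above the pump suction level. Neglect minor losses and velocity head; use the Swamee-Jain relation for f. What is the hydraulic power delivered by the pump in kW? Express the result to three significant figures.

V = 4Q/(πD²) = 0.9619 m/s; Re = 7.85×10^5; ε/D = 1.53×10^-4; f = 0.01447
h_f = f(L/D)V²/2g = 1.731 m
Total head H = z + h_f = 59.1 + 1.731 = 60.83 m
P_hyd = ρgQH = 717.0·9.81·0.132·60.83 = 56.48 kW

P_hyd ≈ 56.5 kW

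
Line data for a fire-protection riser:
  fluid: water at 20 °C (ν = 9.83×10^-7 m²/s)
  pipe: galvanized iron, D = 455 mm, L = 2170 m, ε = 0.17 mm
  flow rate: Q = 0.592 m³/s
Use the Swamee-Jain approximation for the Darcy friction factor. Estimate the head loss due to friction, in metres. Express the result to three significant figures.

V = 4Q/(πD²) = 4·0.592/(π·0.455²) = 3.641 m/s
Re = VD/ν = 3.641·0.455/9.83×10^-7 = 1.69×10^6 → turbulent
ε/D = 0.17/455 = 3.74×10^-4
Swamee-Jain: f = 0.01612
h_f = f(L/D)V²/(2g) = 0.01612·(2170/0.455)·3.641²/(2·9.81) = 51.94 m

h_f ≈ 51.9 m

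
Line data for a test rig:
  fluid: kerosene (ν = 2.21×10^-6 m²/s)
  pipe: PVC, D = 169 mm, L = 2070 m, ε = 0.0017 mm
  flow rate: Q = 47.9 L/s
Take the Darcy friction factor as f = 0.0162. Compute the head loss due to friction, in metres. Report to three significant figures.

V = 4Q/(πD²) = 4·0.0479/(π·0.169²) = 2.135 m/s
h_f = f(L/D)V²/(2g) = 0.01620·(2070/0.169)·2.135²/(2·9.81) = 46.12 m

h_f ≈ 46.1 m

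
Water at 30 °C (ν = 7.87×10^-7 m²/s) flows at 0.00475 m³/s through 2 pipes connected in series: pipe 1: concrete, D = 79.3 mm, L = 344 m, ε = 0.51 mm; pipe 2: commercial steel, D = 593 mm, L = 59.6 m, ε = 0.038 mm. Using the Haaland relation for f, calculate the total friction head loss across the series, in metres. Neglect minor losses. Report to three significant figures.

Pipe 1: V = 0.9617 m/s, Re = 9.69×10^4, ε/D = 0.00643, f = 0.03364, h_1 = f(L/D)V²/2g = 6.879 m
Pipe 2: V = 0.01720 m/s, Re = 1.30×10^4, ε/D = 6.41×10^-5, f = 0.02887, h_2 = f(L/D)V²/2g = 4.375×10^-5 m
Series → Q common, losses add: H = Σh = 6.879 m

H ≈ 6.88 m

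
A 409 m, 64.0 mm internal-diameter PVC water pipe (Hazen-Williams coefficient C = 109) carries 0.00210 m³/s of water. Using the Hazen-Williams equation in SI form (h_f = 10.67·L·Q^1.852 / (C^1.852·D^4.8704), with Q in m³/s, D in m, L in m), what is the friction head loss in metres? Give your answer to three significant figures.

h_f ≈ 5.27 m

h_f = 10.67·409·0.00210^1.852 / (109^1.852·0.0640^4.8704) = 5.269 m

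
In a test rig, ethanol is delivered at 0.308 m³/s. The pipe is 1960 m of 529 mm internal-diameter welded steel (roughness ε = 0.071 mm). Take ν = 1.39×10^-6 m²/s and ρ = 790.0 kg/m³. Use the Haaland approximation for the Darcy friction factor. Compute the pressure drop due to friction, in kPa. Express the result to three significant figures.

V = 4Q/(πD²) = 4·0.308/(π·0.529²) = 1.401 m/s
Re = VD/ν = 1.401·0.529/1.39×10^-6 = 5.33×10^5 → turbulent
ε/D = 0.071/529 = 1.34×10^-4
Haaland: f = 0.01454
h_f = f(L/D)V²/(2g) = 0.01454·(1960/0.529)·1.401²/(2·9.81) = 5.393 m
Δp = ρg·h_f = 790.0·9.81·5.393 = 41.79 kPa

Δp ≈ 41.8 kPa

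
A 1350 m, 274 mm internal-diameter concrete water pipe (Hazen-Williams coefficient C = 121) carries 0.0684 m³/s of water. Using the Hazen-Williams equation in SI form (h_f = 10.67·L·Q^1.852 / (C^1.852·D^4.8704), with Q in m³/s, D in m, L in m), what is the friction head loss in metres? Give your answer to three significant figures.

h_f = 10.67·1350·0.0684^1.852 / (121^1.852·0.274^4.8704) = 7.622 m

h_f ≈ 7.62 m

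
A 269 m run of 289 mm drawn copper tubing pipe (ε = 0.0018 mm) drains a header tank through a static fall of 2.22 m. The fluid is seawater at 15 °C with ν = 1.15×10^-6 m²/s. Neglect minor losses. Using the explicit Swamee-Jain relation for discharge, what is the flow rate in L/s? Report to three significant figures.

Swamee-Jain (Type II): Q = -0.965·√(gD⁵h_f/L)·ln[ε/(3.7D) + √(3.17ν²L/(gD³h_f))]
√(gD⁵h_f/L) = √(9.81·0.289⁵·2.22/269) = 0.01278
ε/(3.7D) = 1.68×10^-6; √(3.17ν²L/(gD³h_f)) = 4.63×10^-5
Q = -0.965·0.01278·ln(4.800×10^-5) = 0.1226 m³/s
Check: V = 1.87 m/s, Re = 4.70×10^5, f = 0.01334, h_f = 2.21 m ≈ 2.22 m ✓

Q ≈ 123 L/s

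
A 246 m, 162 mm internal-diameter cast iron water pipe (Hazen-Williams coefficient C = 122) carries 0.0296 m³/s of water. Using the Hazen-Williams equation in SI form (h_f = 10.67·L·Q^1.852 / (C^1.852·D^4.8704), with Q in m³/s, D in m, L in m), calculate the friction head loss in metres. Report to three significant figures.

h_f ≈ 3.75 m

h_f = 10.67·246·0.0296^1.852 / (122^1.852·0.162^4.8704) = 3.749 m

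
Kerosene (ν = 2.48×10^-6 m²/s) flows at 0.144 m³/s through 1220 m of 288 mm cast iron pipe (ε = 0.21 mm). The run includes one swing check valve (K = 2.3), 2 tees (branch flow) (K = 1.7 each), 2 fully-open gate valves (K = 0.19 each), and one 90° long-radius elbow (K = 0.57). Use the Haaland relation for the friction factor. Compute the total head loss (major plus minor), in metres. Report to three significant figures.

H_L ≈ 22.2 m

V = 4Q/(πD²) = 2.210 m/s; V²/2g = 0.2490 m
Re = 2.57×10^5, ε/D = 7.29×10^-4 → f = 0.01945 (Haaland)
Major: h_f = f(L/D)·V²/2g = 0.01945·4236·0.2490 = 20.52 m
Minor: ΣK = 6.65; h_m = ΣK·V²/2g = 1.656 m
Total H_L = 20.52 + 1.656 = 22.18 m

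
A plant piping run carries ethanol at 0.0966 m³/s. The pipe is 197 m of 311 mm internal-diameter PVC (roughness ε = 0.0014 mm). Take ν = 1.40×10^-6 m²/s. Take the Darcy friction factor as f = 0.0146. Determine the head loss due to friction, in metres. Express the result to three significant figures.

V = 4Q/(πD²) = 4·0.0966/(π·0.311²) = 1.272 m/s
h_f = f(L/D)V²/(2g) = 0.01460·(197/0.311)·1.272²/(2·9.81) = 0.7622 m

h_f ≈ 0.762 m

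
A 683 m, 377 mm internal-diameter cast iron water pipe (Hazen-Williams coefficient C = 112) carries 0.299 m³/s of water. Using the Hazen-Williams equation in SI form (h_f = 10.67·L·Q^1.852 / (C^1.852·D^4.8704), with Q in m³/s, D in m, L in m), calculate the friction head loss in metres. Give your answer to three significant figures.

h_f ≈ 14.4 m

h_f = 10.67·683·0.299^1.852 / (112^1.852·0.377^4.8704) = 14.45 m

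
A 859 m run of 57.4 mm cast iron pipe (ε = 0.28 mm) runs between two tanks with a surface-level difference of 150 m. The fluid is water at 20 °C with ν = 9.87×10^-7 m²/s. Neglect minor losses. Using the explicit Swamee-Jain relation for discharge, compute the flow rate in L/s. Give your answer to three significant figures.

Swamee-Jain (Type II): Q = -0.965·√(gD⁵h_f/L)·ln[ε/(3.7D) + √(3.17ν²L/(gD³h_f))]
√(gD⁵h_f/L) = √(9.81·0.0574⁵·150/859) = 0.001033
ε/(3.7D) = 0.00132; √(3.17ν²L/(gD³h_f)) = 9.76×10^-5
Q = -0.965·0.001033·ln(0.001416) = 0.006540 m³/s
Check: V = 2.53 m/s, Re = 1.47×10^5, f = 0.03100, h_f = 151 m ≈ 150 m ✓

Q ≈ 6.54 L/s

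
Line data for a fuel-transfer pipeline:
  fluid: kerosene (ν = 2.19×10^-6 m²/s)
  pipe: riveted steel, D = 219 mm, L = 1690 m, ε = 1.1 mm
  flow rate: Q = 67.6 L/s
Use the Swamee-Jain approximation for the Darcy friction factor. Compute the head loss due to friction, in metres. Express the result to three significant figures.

V = 4Q/(πD²) = 4·0.0676/(π·0.219²) = 1.795 m/s
Re = VD/ν = 1.795·0.219/2.19×10^-6 = 1.79×10^5 → turbulent
ε/D = 1.1/219 = 0.00502
Swamee-Jain: f = 0.03112
h_f = f(L/D)V²/(2g) = 0.03112·(1690/0.219)·1.795²/(2·9.81) = 39.42 m

h_f ≈ 39.4 m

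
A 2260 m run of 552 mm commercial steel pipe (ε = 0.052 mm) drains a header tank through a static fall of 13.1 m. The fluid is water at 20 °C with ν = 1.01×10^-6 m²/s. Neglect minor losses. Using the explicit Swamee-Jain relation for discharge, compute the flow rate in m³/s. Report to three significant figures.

Swamee-Jain (Type II): Q = -0.965·√(gD⁵h_f/L)·ln[ε/(3.7D) + √(3.17ν²L/(gD³h_f))]
√(gD⁵h_f/L) = √(9.81·0.552⁵·13.1/2260) = 0.05398
ε/(3.7D) = 2.55×10^-5; √(3.17ν²L/(gD³h_f)) = 1.84×10^-5
Q = -0.965·0.05398·ln(4.385×10^-5) = 0.5228 m³/s
Check: V = 2.18 m/s, Re = 1.19×10^6, f = 0.01323, h_f = 13.2 m ≈ 13.1 m ✓

Q ≈ 0.523 m³/s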